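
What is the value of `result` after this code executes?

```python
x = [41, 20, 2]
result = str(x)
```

x = [41, 20, 2]; result = '[41, 20, 2]'

'[41, 20, 2]'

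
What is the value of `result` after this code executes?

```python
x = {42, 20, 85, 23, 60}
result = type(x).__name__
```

x is set; result = 'set'

'set'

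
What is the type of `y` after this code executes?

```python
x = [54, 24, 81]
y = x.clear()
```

list.clear() returns None

NoneType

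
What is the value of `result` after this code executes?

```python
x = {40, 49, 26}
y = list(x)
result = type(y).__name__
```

x is set; y is list; result = 'list'

'list'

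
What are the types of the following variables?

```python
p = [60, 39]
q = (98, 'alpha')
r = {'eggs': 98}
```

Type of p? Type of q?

p is assigned a list literal (square brackets); q is assigned a tuple (parenthesized, comma-separated values)

list, tuple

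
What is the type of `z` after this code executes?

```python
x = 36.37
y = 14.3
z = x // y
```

float // float = float

float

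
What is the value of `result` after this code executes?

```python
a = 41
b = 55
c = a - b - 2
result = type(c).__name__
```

a is int; b is int; c is int; result = 'int'

'int'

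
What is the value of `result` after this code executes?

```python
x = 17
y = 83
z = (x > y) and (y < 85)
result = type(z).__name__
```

x is int; y is int; z is bool; result = 'bool'

'bool'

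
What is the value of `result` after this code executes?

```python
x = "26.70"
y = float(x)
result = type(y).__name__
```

x is str; y is float; result = 'float'

'float'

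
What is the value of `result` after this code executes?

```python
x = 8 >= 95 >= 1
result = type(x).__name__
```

x is bool; result = 'bool'

'bool'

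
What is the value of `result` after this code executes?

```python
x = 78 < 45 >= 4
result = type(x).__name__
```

x is bool; result = 'bool'

'bool'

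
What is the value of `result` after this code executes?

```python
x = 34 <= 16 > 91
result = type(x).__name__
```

x is bool; result = 'bool'

'bool'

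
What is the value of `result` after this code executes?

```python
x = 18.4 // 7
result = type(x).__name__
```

x is float; result = 'float'

'float'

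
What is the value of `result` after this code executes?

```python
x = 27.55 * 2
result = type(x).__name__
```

x is float; result = 'float'

'float'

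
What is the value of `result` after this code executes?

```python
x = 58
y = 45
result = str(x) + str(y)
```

x = 58; y = 45; result = '5845'

'5845'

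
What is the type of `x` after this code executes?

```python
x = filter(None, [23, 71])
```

filter() returns a filter object

filter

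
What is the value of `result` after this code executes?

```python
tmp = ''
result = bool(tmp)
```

tmp = ''; result = False

False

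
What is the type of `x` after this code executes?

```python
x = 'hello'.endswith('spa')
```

str.endswith() returns bool

bool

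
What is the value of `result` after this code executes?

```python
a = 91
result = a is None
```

a = 91; result = False

False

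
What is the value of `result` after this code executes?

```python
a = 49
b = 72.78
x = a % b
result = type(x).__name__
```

a is int; b is float; x is float; result = 'float'

'float'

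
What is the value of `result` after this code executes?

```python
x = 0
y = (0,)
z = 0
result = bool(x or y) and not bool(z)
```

x = 0; y = (0,); z = 0; result = True

True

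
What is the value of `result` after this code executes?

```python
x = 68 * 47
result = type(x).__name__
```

x is int; result = 'int'

'int'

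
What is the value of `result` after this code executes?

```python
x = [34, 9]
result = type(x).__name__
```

x is list; result = 'list'

'list'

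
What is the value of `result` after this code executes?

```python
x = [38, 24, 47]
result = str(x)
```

x = [38, 24, 47]; result = '[38, 24, 47]'

'[38, 24, 47]'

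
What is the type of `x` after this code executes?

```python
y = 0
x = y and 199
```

'and' returns first falsy value (0 is int)

int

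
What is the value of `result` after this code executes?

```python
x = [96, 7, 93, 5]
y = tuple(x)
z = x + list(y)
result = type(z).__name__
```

x is list; y is tuple; z is list; result = 'list'

'list'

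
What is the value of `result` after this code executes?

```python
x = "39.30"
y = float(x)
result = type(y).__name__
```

x is str; y is float; result = 'float'

'float'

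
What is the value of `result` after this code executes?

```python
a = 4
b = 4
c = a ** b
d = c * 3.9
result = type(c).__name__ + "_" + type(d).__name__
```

a is int; b is int; c is int; d is float; result = 'int_float'

'int_float'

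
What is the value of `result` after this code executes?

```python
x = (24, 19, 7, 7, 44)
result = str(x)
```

x = (24, 19, 7, 7, 44); result = '(24, 19, 7, 7, 44)'

'(24, 19, 7, 7, 44)'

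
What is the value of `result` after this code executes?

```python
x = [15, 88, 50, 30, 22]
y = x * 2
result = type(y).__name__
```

x is list; y is list; result = 'list'

'list'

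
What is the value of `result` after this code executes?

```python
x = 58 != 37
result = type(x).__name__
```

x is bool; result = 'bool'

'bool'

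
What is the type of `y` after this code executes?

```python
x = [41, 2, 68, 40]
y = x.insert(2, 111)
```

list.insert() returns None

NoneType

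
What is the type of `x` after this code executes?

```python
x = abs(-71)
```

abs() of int returns int

int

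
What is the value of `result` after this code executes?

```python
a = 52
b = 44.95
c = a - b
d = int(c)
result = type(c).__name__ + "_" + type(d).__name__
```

a is int; b is float; c is float; d is int; result = 'float_int'

'float_int'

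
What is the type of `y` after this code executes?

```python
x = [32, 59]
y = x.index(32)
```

list.index() returns int

int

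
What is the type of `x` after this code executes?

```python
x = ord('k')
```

ord() returns int (code point)

int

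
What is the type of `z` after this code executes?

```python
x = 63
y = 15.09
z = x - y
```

int - float = float

float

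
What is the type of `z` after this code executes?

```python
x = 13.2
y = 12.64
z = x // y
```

float // float = float

float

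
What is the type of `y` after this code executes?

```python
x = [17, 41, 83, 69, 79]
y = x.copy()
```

list.copy() returns list

list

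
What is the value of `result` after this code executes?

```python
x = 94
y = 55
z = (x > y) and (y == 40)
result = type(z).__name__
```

x is int; y is int; z is bool; result = 'bool'

'bool'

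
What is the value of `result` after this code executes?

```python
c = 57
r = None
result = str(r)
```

c = 57; r = None; result = 'None'

'None'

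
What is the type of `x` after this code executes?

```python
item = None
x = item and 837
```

'and' returns first falsy value (None)

NoneType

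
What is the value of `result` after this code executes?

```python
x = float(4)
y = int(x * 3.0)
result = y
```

x = 4.0; y = 12; result = 12

12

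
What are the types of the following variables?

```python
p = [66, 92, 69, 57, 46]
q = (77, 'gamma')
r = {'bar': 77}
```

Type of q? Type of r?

q is assigned a tuple (parenthesized, comma-separated values); r is assigned a dict literal ({key: value})

tuple, dict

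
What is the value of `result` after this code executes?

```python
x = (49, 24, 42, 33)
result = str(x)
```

x = (49, 24, 42, 33); result = '(49, 24, 42, 33)'

'(49, 24, 42, 33)'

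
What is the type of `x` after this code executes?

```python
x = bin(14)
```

bin() returns str representation

str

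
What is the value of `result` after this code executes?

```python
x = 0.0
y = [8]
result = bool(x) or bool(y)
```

x = 0.0; y = [8]; result = True

True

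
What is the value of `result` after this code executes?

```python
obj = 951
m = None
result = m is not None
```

obj = 951; m = None; result = False

False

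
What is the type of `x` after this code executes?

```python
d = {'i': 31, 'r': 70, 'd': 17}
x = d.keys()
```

.keys() returns dict_keys view

dict_keys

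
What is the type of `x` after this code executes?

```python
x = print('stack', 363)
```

print() returns None

NoneType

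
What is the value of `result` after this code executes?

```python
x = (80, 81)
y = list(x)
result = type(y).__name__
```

x is tuple; y is list; result = 'list'

'list'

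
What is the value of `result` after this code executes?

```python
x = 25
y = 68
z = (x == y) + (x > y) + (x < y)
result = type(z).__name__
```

x is int; y is int; z is int; result = 'int'

'int'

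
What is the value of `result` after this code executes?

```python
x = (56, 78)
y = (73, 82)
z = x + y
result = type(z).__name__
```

x is tuple; y is tuple; z is tuple; result = 'tuple'

'tuple'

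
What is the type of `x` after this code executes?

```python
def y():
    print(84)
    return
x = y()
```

Bare return returns None

NoneType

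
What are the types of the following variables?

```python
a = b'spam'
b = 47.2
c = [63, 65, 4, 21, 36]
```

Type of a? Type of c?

a is assigned a bytes literal (b'...' prefix); c is assigned a list literal (square brackets)

bytes, list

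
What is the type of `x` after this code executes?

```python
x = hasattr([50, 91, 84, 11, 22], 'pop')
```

hasattr() returns bool

bool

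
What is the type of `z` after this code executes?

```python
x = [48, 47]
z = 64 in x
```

'in' operator returns bool

bool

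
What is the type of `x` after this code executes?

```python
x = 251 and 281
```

'and' with truthy values returns last operand (int)

int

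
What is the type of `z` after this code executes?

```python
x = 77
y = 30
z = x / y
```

int / int = float

float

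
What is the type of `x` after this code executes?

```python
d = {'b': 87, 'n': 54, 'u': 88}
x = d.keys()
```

.keys() returns dict_keys view

dict_keys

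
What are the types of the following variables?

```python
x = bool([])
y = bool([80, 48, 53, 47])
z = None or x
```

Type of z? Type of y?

None or bool returns the bool; bool() returns bool

bool, bool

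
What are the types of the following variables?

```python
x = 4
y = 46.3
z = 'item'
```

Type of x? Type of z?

x is assigned a bare integer (no decimal point), so it is an int; z is assigned a quoted string literal, so it is a str

int, str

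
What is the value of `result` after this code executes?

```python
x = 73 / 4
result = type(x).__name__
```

x is float; result = 'float'

'float'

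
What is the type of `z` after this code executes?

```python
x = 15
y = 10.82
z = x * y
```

int * float = float

float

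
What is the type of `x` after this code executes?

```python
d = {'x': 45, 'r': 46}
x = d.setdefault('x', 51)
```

dict.setdefault() returns the (existing or default) value

int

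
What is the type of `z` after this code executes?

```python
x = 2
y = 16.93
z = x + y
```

int + float = float

float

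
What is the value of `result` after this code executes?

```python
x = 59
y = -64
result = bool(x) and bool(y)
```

x = 59; y = -64; result = True

True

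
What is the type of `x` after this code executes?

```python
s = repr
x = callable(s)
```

callable() returns bool

bool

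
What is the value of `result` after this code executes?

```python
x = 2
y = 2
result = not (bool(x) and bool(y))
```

x = 2; y = 2; result = False

False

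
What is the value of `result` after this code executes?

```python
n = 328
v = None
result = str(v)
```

n = 328; v = None; result = 'None'

'None'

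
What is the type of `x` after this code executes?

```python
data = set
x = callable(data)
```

callable() returns bool

bool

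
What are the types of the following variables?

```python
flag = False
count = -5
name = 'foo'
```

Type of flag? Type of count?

flag is assigned the constant False, which has type bool; count is assigned a bare integer (no decimal point), so it is an int

bool, int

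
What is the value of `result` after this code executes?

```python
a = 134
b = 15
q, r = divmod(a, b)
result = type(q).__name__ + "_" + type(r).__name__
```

a is int; b is int; q is int; r is int; result = 'int_int'

'int_int'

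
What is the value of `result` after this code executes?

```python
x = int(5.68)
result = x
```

x = 5; result = 5

5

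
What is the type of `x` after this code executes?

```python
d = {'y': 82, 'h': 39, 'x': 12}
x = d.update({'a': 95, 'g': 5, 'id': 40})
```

dict.update() returns None

NoneType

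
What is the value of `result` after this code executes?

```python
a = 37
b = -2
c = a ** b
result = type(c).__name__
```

a is int; b is int; c is float; result = 'float'

'float'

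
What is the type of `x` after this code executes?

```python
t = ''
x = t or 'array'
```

'or' returns first truthy value (str)

str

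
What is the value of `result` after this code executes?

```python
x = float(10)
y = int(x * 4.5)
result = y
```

x = 10.0; y = 45; result = 45

45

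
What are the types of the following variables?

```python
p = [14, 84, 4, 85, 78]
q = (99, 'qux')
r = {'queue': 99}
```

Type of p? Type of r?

p is assigned a list literal (square brackets); r is assigned a dict literal ({key: value})

list, dict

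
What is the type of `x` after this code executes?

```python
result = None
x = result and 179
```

'and' returns first falsy value (None)

NoneType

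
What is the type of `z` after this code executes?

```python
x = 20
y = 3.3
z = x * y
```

int * float = float

float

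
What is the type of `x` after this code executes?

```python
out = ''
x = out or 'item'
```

'or' returns first truthy value (str)

str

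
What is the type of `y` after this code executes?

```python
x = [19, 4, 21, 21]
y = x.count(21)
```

list.count() returns int

int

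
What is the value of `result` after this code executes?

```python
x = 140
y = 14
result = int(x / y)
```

x = 140; y = 14; result = 10

10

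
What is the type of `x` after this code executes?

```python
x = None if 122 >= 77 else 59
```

122 >= 77 is True, so the if branch is taken

NoneType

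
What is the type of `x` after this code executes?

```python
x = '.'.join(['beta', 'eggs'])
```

str.join() returns str

str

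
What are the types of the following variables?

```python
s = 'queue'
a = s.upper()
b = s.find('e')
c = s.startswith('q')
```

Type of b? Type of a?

find() returns int; upper() returns str

int, str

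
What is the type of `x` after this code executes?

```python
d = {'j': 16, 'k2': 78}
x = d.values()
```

.values() returns dict_values view

dict_values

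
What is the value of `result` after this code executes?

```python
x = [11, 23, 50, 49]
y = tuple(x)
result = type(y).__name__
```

x is list; y is tuple; result = 'tuple'

'tuple'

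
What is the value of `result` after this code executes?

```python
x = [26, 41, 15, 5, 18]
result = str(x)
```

x = [26, 41, 15, 5, 18]; result = '[26, 41, 15, 5, 18]'

'[26, 41, 15, 5, 18]'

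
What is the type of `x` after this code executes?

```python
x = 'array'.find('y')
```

str.find() returns int index

int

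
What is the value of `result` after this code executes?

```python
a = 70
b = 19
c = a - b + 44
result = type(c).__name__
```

a is int; b is int; c is int; result = 'int'

'int'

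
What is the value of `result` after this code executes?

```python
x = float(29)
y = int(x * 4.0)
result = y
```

x = 29.0; y = 116; result = 116

116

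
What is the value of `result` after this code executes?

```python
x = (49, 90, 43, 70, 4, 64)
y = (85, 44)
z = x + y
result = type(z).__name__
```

x is tuple; y is tuple; z is tuple; result = 'tuple'

'tuple'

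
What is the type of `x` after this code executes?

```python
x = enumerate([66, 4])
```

enumerate() returns an enumerate object

enumerate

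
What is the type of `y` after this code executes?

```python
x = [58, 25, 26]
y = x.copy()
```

list.copy() returns list

list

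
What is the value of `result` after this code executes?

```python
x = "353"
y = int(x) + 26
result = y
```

x = '353'; y = 379; result = 379

379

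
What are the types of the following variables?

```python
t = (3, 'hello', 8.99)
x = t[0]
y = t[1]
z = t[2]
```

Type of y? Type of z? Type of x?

tuple[1] is str; tuple[2] is float; tuple[0] is int

str, float, int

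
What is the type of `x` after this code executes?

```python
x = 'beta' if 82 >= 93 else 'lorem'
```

Both branches of conditional are str

str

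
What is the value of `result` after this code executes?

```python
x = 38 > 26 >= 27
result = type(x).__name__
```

x is bool; result = 'bool'

'bool'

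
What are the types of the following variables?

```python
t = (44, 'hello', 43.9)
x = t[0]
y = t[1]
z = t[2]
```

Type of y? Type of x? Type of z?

tuple[1] is str; tuple[0] is int; tuple[2] is float

str, int, float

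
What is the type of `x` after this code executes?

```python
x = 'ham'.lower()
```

str.lower() returns str

str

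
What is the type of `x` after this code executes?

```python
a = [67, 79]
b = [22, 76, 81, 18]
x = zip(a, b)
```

zip() returns a zip object

zip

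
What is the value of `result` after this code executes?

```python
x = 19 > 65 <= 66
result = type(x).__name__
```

x is bool; result = 'bool'

'bool'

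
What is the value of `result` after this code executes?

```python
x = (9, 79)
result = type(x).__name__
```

x is tuple; result = 'tuple'

'tuple'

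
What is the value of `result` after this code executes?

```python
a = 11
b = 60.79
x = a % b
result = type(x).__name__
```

a is int; b is float; x is float; result = 'float'

'float'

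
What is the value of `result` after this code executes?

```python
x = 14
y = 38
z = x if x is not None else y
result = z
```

x = 14; y = 38; z = 14; result = 14

14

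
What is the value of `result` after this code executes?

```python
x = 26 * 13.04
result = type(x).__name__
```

x is float; result = 'float'

'float'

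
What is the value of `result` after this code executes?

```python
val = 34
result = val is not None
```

val = 34; result = True

True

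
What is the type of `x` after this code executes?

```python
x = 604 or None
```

'or' returns first truthy value

int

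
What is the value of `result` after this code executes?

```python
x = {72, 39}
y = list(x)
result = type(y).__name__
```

x is set; y is list; result = 'list'

'list'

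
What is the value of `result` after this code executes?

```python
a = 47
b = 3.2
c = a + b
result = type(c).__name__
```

a is int; b is float; c is float; result = 'float'

'float'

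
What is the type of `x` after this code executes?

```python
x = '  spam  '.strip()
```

str.strip() returns str

str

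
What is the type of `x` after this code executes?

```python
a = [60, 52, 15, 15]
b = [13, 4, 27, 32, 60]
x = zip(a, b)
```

zip() returns a zip object

zip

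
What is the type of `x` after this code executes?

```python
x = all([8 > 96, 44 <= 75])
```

all() returns bool

bool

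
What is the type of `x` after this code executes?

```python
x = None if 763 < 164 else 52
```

763 < 164 is False, so the else branch is taken

int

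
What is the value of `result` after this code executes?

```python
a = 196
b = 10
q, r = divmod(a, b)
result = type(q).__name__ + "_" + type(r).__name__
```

a is int; b is int; q is int; r is int; result = 'int_int'

'int_int'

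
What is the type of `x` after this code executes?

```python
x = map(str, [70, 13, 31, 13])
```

map() returns a map object

map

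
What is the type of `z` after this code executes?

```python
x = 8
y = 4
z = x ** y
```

positive int ** positive int = int

int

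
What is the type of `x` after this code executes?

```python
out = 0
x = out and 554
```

'and' returns first falsy value (0 is int)

int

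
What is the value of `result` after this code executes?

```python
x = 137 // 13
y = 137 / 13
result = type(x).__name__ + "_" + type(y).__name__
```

x is int; y is float; result = 'int_float'

'int_float'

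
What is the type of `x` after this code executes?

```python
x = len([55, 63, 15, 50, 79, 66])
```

len() always returns int

int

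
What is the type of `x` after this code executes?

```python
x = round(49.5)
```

round() with no decimal places returns int

int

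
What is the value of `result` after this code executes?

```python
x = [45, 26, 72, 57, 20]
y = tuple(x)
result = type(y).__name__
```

x is list; y is tuple; result = 'tuple'

'tuple'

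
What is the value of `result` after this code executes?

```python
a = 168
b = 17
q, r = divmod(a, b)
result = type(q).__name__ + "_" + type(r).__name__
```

a is int; b is int; q is int; r is int; result = 'int_int'

'int_int'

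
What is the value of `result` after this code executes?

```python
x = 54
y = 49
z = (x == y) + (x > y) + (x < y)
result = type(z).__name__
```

x is int; y is int; z is int; result = 'int'

'int'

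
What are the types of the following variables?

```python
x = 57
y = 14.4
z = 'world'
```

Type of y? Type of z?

y is assigned a number with a decimal point, so it is a float; z is assigned a quoted string literal, so it is a str

float, str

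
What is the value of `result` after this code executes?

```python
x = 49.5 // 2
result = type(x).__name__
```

x is float; result = 'float'

'float'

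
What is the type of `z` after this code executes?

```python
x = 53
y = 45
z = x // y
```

int // int = int

int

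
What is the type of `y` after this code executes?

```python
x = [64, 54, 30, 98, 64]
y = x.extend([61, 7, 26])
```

list.extend() returns None

NoneType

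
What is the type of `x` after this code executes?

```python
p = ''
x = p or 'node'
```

'or' returns first truthy value (str)

str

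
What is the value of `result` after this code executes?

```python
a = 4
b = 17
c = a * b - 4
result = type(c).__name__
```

a is int; b is int; c is int; result = 'int'

'int'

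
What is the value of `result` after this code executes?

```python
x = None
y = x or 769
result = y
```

x = None; y = 769; result = 769

769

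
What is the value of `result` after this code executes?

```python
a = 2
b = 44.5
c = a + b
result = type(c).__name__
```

a is int; b is float; c is float; result = 'float'

'float'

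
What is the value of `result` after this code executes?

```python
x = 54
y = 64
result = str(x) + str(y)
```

x = 54; y = 64; result = '5464'

'5464'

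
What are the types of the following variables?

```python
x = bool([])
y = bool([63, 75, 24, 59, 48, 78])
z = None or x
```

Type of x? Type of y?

bool() returns bool; bool() returns bool

bool, bool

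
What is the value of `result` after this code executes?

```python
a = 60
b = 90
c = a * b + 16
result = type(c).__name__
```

a is int; b is int; c is int; result = 'int'

'int'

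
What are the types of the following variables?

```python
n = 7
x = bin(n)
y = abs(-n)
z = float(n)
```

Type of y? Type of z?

abs() of int returns int; float() returns float

int, float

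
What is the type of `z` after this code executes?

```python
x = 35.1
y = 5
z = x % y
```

float % int = float

float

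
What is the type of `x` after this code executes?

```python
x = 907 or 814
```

'or' returns first truthy value (int)

int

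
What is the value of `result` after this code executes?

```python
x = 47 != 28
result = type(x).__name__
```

x is bool; result = 'bool'

'bool'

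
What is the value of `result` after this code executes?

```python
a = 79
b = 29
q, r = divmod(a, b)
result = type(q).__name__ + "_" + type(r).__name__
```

a is int; b is int; q is int; r is int; result = 'int_int'

'int_int'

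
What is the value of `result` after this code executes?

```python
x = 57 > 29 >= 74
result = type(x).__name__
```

x is bool; result = 'bool'

'bool'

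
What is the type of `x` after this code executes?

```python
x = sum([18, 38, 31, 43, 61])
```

sum() of ints returns int

int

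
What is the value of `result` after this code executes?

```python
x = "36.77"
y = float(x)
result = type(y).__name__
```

x is str; y is float; result = 'float'

'float'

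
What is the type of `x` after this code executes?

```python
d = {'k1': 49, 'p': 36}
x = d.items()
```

dict.items() returns dict_items view

dict_items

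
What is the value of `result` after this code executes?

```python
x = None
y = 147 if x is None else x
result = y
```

x = None; y = 147; result = 147

147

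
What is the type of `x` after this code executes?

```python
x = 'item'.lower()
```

str.lower() returns str

str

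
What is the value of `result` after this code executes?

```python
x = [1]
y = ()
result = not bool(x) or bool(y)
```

x = [1]; y = (); result = False

False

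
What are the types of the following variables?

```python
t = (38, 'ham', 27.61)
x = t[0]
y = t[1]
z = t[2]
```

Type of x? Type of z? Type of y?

tuple[0] is int; tuple[2] is float; tuple[1] is str

int, float, str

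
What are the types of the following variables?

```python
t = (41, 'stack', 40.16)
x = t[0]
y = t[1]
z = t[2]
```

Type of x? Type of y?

tuple[0] is int; tuple[1] is str

int, str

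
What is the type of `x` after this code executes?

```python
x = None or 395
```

'or' with None returns the other truthy value

int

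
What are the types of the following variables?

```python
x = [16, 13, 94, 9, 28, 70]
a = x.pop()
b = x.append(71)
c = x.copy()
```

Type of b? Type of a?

append() returns None; pop() returns element

NoneType, int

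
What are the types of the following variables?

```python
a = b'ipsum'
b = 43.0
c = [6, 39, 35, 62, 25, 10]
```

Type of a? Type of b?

a is assigned a bytes literal (b'...' prefix); b is assigned a number with a decimal point, so it is a float

bytes, float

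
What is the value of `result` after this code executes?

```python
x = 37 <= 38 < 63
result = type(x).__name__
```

x is bool; result = 'bool'

'bool'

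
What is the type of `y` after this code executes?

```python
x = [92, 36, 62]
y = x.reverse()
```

list.reverse() returns None

NoneType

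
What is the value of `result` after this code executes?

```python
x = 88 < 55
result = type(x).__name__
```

x is bool; result = 'bool'

'bool'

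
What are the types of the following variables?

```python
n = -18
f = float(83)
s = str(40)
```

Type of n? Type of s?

n is assigned a bare integer (no decimal point), so it is an int; s is assigned the result of calling str(), which returns a str

int, str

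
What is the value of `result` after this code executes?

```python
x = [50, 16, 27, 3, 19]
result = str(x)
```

x = [50, 16, 27, 3, 19]; result = '[50, 16, 27, 3, 19]'

'[50, 16, 27, 3, 19]'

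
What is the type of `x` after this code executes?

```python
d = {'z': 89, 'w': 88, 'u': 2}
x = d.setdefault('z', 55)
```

dict.setdefault() returns the (existing or default) value

int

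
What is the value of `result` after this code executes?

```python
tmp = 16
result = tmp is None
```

tmp = 16; result = False

False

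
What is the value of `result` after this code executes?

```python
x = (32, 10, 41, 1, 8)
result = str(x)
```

x = (32, 10, 41, 1, 8); result = '(32, 10, 41, 1, 8)'

'(32, 10, 41, 1, 8)'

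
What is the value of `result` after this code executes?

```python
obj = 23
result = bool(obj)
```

obj = 23; result = True

True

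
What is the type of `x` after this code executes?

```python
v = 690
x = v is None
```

'is' comparison returns bool

bool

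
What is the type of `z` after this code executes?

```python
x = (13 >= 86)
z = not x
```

'not' returns bool

bool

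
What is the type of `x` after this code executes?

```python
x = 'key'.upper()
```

str.upper() returns str

str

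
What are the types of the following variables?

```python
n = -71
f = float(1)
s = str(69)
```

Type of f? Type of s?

f is assigned the result of calling float(), which returns a float; s is assigned the result of calling str(), which returns a str

float, str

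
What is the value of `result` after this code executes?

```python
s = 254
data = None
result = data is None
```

s = 254; data = None; result = True

True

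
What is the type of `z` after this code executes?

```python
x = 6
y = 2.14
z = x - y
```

int - float = float

float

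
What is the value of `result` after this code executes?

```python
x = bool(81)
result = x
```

x = True; result = True

True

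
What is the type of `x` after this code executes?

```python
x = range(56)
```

range() returns a range object

range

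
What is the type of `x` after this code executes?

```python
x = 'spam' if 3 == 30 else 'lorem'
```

Both branches of conditional are str

str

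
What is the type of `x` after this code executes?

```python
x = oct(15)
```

oct() returns str representation

str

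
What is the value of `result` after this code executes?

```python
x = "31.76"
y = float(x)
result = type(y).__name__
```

x is str; y is float; result = 'float'

'float'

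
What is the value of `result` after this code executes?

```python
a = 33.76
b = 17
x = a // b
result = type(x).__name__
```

a is float; b is int; x is float; result = 'float'

'float'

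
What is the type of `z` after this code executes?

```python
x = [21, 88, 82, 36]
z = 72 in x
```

'in' operator returns bool

bool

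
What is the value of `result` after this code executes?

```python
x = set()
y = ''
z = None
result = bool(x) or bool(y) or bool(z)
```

x = set(); y = ''; z = None; result = False

False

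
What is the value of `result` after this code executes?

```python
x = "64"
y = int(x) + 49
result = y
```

x = '64'; y = 113; result = 113

113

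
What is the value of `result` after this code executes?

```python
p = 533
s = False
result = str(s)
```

p = 533; s = False; result = 'False'

'False'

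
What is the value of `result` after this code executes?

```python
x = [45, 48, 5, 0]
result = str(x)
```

x = [45, 48, 5, 0]; result = '[45, 48, 5, 0]'

'[45, 48, 5, 0]'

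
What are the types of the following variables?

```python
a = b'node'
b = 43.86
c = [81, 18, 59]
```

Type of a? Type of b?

a is assigned a bytes literal (b'...' prefix); b is assigned a number with a decimal point, so it is a float

bytes, float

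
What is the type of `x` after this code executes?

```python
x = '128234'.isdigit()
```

str.isdigit() returns bool

bool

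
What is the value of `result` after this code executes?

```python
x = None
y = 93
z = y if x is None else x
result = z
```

x = None; y = 93; z = 93; result = 93

93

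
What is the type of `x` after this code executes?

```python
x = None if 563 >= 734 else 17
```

563 >= 734 is False, so the else branch is taken

int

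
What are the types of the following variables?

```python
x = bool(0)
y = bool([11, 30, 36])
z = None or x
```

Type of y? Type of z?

bool() returns bool; None or bool returns the bool

bool, bool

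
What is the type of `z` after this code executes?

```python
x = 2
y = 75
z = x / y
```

int / int = float

float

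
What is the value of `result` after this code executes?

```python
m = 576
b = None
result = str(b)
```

m = 576; b = None; result = 'None'

'None'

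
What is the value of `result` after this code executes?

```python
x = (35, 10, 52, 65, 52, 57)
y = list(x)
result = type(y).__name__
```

x is tuple; y is list; result = 'list'

'list'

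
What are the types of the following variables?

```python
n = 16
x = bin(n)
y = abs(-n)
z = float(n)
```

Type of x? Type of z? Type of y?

bin() returns str; float() returns float; abs() of int returns int

str, float, int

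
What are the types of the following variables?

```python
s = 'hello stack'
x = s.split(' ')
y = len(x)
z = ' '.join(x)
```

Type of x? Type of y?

str.split() returns list; len() returns int

list, int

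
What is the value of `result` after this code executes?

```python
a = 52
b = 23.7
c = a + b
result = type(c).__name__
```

a is int; b is float; c is float; result = 'float'

'float'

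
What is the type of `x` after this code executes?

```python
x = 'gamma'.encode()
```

str.encode() returns bytes

bytes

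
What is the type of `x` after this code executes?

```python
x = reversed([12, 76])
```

reversed() on a list returns list_reverseiterator

list_reverseiterator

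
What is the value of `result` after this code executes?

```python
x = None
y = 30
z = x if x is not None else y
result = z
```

x = None; y = 30; z = 30; result = 30

30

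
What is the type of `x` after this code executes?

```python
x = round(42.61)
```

round() with no decimal places returns int

int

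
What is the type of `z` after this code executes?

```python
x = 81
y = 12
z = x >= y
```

Comparison returns bool

bool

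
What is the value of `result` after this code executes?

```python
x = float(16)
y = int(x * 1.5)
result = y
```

x = 16.0; y = 24; result = 24

24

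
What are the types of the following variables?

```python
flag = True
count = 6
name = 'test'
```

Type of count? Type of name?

count is assigned a bare integer (no decimal point), so it is an int; name is assigned a quoted string literal, so it is a str

int, str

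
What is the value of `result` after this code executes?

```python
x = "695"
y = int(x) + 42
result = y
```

x = '695'; y = 737; result = 737

737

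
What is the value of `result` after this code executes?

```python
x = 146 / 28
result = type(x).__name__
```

x is float; result = 'float'

'float'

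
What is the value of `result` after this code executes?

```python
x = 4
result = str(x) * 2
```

x = 4; result = '44'

'44'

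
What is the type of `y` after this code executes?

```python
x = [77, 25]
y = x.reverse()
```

list.reverse() returns None

NoneType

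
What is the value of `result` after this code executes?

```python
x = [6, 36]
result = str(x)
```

x = [6, 36]; result = '[6, 36]'

'[6, 36]'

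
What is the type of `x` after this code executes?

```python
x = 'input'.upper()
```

str.upper() returns str

str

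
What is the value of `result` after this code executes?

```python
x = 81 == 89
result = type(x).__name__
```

x is bool; result = 'bool'

'bool'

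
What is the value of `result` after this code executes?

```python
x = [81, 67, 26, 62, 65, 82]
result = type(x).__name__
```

x is list; result = 'list'

'list'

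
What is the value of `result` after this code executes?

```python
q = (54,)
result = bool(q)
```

q = (54,); result = True

True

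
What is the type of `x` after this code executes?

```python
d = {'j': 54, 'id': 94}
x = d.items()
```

dict.items() returns dict_items view

dict_items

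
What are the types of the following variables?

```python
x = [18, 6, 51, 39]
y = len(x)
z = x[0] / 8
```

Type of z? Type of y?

int / int = float; len() returns int

float, int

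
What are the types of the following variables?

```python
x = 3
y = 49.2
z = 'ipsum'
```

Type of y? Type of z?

y is assigned a number with a decimal point, so it is a float; z is assigned a quoted string literal, so it is a str

float, str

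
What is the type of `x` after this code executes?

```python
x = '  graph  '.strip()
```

str.strip() returns str

str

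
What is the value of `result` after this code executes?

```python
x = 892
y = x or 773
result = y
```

x = 892; y = 892; result = 892

892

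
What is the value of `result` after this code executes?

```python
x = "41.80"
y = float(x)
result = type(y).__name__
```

x is str; y is float; result = 'float'

'float'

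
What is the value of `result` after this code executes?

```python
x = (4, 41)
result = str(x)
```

x = (4, 41); result = '(4, 41)'

'(4, 41)'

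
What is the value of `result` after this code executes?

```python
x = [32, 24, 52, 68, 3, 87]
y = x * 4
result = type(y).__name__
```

x is list; y is list; result = 'list'

'list'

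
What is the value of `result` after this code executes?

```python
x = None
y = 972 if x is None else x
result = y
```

x = None; y = 972; result = 972

972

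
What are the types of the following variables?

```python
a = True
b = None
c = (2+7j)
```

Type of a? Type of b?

a is assigned the constant True, which has type bool; b is assigned None, whose type is NoneType

bool, NoneType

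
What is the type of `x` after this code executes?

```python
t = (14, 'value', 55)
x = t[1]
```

Index 1 of tuple is a str literal

str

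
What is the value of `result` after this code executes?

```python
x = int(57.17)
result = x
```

x = 57; result = 57

57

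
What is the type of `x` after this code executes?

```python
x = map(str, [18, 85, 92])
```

map() returns a map object

map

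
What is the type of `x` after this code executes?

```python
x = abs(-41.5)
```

abs() of float returns float

float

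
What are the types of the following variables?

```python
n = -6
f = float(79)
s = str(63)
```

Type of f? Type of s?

f is assigned the result of calling float(), which returns a float; s is assigned the result of calling str(), which returns a str

float, str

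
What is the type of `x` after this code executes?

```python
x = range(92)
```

range() returns a range object

range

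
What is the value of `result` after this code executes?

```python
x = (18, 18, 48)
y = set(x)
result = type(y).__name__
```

x is tuple; y is set; result = 'set'

'set'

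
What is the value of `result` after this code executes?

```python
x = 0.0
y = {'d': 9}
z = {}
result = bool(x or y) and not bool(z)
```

x = 0.0; y = {'d': 9}; z = {}; result = True

True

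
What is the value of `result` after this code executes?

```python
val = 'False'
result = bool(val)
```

val = 'False'; result = True

True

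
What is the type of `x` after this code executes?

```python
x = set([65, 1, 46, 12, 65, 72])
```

set() constructor returns set

set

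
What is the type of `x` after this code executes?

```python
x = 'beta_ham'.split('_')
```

str.split() returns list

list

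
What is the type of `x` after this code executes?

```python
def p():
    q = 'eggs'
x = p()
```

Function without return returns None

NoneType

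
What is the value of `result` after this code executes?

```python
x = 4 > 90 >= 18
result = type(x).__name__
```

x is bool; result = 'bool'

'bool'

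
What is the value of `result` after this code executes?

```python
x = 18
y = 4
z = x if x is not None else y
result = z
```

x = 18; y = 4; z = 18; result = 18

18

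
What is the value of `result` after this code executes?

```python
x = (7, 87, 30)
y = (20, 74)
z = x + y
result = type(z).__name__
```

x is tuple; y is tuple; z is tuple; result = 'tuple'

'tuple'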